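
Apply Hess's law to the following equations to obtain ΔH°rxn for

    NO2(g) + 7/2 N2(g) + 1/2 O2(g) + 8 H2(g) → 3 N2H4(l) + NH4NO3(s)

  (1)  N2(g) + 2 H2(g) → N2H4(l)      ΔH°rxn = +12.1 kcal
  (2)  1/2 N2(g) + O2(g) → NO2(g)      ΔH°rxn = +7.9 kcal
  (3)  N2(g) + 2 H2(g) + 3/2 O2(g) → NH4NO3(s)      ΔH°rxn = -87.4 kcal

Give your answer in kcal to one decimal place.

ΔH°rxn = -59.0 kcal

(1) × 3: (3)·(+12.1) = +36.3 kcal
(2) reversed: -7.9 kcal
(3) as written: -87.4 kcal
ΔH°rxn = (3)·(+12.1) + (-1)·(+7.9) + (1)·(-87.4) = -59.0 kcal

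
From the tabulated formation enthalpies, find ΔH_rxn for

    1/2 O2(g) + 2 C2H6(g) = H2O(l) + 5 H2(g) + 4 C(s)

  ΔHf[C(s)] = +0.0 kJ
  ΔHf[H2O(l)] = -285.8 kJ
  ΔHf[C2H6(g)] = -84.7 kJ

Products: 1·(-285.8) + 5·(+0.0) + 4·(+0.0) = -285.8
Reactants: 1/2·(+0.0) + 2·(-84.7) = -169.4
ΔH_rxn = (-285.8) − (-169.4) = -116.4 kJ

ΔH_rxn = -116.4 kJ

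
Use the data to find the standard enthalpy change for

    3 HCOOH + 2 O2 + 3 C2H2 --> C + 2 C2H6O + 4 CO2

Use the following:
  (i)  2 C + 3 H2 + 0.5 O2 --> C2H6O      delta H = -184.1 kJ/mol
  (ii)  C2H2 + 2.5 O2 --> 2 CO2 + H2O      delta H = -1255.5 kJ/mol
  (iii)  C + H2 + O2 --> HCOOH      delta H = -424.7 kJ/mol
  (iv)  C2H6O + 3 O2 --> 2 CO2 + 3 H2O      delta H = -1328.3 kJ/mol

delta H = -1348.2 kJ/mol

(i) as written: -184.1 kJ/mol
(ii) × 3 (×3 to match 3 C2H2 in the target): (3)·(-1255.5) = -3766.5 kJ/mol
(iii) reversed and × 3 (HCOOH must end up as a reactant; scale by 3 for the 3 HCOOH): (-3)·(-424.7) = +1274.1 kJ/mol
(iv) reversed: +1328.3 kJ/mol
delta H = (1)·(-184.1) + (3)·(-1255.5) + (-3)·(-424.7) + (-1)·(-1328.3) = -1348.2 kJ/mol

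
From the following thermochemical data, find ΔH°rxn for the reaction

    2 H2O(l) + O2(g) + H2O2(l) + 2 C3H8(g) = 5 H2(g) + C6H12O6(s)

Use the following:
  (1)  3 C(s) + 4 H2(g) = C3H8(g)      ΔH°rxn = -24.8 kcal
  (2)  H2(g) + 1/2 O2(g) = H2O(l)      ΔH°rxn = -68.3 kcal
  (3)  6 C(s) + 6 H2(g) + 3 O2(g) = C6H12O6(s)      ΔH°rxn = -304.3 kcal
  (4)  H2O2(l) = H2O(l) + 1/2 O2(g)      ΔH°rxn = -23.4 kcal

(1) reversed and × 2 (C3H8(g) must end up as a reactant; scale by 2 for the 2 C3H8(g)): (-2)·(-24.8) = +49.6 kcal
(2) reversed and × 3: (-3)·(-68.3) = +204.9 kcal
(3) as written (C6H12O6(s) already on the product side): -304.3 kcal
(4) as written (H2O2(l) already on the reactant side): -23.4 kcal
ΔH°rxn = (-2)·(-24.8) + (-3)·(-68.3) + (1)·(-304.3) + (1)·(-23.4) = -73.2 kcal

ΔH°rxn = -73.2 kcal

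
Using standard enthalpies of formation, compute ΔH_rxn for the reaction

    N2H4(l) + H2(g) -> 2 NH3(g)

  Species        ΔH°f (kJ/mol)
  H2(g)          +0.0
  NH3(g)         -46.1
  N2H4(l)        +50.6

ΔH°rxn = Σ nΔHf°(products) − Σ nΔHf°(reactants).
Products: 2·(-46.1) = -92.2
Reactants: 1·(+50.6) + 1·(+0.0) = +50.6
ΔH_rxn = (-92.2) − (+50.6) = -142.8 kJ/mol

ΔH_rxn = -142.8 kJ/mol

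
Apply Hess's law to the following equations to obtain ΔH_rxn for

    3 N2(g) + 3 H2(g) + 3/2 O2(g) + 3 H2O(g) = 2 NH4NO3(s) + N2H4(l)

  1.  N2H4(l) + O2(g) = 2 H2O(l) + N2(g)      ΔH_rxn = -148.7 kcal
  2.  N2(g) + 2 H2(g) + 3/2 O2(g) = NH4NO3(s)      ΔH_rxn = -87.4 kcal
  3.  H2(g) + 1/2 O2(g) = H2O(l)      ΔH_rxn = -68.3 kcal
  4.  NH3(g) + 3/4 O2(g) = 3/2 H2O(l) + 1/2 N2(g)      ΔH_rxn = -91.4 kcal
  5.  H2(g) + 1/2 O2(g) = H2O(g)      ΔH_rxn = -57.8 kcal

eq. 1 reversed: +148.7 kcal
eq. 2 × 2: (2)·(-87.4) = -174.8 kcal
eq. 3 × 2: (2)·(-68.3) = -136.6 kcal
eq. 4: not needed.
eq. 5 reversed and × 3: (-3)·(-57.8) = +173.4 kcal
Summing the manipulated equations, ΔH_rxn = (+148.7) + (-174.8) + (-136.6) + (+173.4) = 10.7 kcal

ΔH_rxn = 10.7 kcal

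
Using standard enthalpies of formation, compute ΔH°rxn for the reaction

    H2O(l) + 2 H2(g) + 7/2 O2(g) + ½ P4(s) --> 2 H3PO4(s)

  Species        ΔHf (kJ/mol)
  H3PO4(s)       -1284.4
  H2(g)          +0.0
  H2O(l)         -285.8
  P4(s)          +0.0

ΔH°rxn = -2283.0 kJ/mol

ΔH°rxn = Σ nΔHf°(products) − Σ nΔHf°(reactants).
Products: 2·(-1284.4) = -2568.8
Reactants: 1·(-285.8) + 2·(+0.0) + 7/2·(+0.0) + 1/2·(+0.0) = -285.8
ΔH°rxn = (-2568.8) − (-285.8) = -2283.0 kJ/mol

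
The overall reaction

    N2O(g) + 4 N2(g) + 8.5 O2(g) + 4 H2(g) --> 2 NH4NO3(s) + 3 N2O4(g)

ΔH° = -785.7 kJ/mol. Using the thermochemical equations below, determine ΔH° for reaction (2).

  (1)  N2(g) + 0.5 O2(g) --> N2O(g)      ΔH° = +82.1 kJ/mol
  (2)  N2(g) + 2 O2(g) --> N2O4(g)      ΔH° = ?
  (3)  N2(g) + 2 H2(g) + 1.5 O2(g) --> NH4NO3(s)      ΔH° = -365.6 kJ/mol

ΔH° = 9.2 kJ/mol

(1) reversed: -82.1 kJ/mol
(2) × 3: contributes 3·x
(3) × 2: (2)·(-365.6) = -731.2 kJ/mol
-785.7 = (-82.1) + (-731.2) + 3·x
x = (-785.7 − (-813.3)) / (3) = 9.2 kJ/mol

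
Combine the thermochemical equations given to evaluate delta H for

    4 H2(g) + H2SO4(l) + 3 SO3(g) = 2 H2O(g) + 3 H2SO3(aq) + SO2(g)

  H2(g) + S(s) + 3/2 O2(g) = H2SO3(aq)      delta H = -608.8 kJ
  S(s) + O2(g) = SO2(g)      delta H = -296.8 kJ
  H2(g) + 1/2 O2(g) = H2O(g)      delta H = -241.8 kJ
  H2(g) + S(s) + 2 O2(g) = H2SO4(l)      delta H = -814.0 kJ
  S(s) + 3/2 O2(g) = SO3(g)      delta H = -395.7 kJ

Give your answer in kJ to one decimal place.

equation 1 × 3 (scale by 3 for the 3 H2SO3(aq)): (3)·(-608.8) = -1826.4 kJ
equation 2 as written (SO2(g) already on the product side): -296.8 kJ
equation 3 × 2 (scale by 2 for the 2 H2O(g)): (2)·(-241.8) = -483.6 kJ
equation 4 reversed (H2SO4(l) must end up as a reactant): +814.0 kJ
equation 5 reversed and × 3 (reverse to put SO3(g) on the reactant side; ×3 to match 3 SO3(g) in the target): (-3)·(-395.7) = +1187.1 kJ
Combining the equations, delta H = (3)·(-608.8) + (1)·(-296.8) + (2)·(-241.8) + (-1)·(-814.0) + (-3)·(-395.7) = -605.7 kJ

delta H = -605.7 kJ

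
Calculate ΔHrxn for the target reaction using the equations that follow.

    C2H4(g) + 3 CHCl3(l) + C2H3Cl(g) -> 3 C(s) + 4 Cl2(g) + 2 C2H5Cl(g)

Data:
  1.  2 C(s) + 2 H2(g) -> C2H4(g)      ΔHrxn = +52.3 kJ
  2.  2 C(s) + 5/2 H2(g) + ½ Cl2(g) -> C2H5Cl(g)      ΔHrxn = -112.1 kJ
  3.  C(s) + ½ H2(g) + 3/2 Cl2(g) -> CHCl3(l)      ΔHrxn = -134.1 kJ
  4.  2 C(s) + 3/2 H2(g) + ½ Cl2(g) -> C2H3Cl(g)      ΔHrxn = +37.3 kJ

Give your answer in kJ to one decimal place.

eq. 1 reversed: -52.3 kJ
eq. 2 × 2: (2)·(-112.1) = -224.2 kJ
eq. 3 reversed and × 3: (-3)·(-134.1) = +402.3 kJ
eq. 4 reversed: -37.3 kJ
Since enthalpy is a state function, ΔHrxn = (-52.3) + (-224.2) + (+402.3) + (-37.3) = 88.5 kJ

ΔHrxn = 88.5 kJ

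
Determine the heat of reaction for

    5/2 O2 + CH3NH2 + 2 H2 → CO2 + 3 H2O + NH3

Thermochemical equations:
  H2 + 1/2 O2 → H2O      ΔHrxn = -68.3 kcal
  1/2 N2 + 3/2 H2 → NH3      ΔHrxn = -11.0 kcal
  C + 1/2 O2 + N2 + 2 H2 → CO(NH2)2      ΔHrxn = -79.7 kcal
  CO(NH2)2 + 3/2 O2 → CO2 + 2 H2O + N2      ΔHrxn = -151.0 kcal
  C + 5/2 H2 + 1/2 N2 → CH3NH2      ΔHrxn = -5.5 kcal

equation 1 as written: -68.3 kcal
equation 2 as written: -11.0 kcal
equation 3 as written: -79.7 kcal
equation 4 as written: -151.0 kcal
equation 5 reversed: +5.5 kcal
ΔHrxn = (1)·(-68.3) + (1)·(-11.0) + (1)·(-79.7) + (1)·(-151.0) + (-1)·(-5.5) = -304.5 kcal

ΔHrxn = -304.5 kcal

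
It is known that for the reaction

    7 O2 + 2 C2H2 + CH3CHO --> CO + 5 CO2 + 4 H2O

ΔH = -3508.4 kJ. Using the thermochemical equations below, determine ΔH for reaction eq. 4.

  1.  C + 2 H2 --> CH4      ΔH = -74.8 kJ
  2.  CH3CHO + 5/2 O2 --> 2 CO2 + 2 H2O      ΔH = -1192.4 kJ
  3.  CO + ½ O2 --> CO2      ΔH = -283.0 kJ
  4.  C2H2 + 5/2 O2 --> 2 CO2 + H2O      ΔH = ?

eq. 1: not needed.
eq. 2 as written: -1192.4 kJ
eq. 3 reversed: +283.0 kJ
eq. 4 × 2: contributes 2·x
-3508.4 = (-1192.4) + (+283.0) + 2·x
x = (-3508.4 − (-909.4)) / (2) = -1299.5 kJ

ΔH = -1299.5 kJ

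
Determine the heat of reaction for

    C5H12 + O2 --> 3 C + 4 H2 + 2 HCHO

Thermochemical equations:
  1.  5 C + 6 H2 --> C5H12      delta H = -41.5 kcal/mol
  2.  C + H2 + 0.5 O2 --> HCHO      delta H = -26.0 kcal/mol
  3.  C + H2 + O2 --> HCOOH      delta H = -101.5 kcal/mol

delta H = -10.5 kcal/mol

eq. 1 reversed: +41.5 kcal/mol
eq. 2 × 2: (2)·(-26.0) = -52.0 kcal/mol
eq. 3: not needed.
delta H = (+41.5) + (-52.0) = -10.5 kcal/mol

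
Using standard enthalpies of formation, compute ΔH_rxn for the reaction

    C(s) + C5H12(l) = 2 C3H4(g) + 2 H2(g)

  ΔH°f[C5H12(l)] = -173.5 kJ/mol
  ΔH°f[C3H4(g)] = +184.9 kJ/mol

Products: 2·(+184.9) + 2·(+0.0) = +369.8
Reactants: 1·(+0.0) + 1·(-173.5) = -173.5
ΔH_rxn = (+369.8) − (-173.5) = 543.3 kJ/mol

ΔH_rxn = 543.3 kJ/mol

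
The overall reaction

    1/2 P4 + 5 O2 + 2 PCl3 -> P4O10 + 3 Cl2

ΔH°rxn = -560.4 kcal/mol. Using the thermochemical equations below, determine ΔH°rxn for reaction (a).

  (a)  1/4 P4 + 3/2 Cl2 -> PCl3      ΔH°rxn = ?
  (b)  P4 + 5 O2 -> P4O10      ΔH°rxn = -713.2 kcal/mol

ΔH°rxn = -76.4 kcal/mol

(a) reversed and × 2: contributes −2·x
(b) as written: -713.2 kcal/mol
-560.4 = (-713.2) − 2·x
x = (-560.4 − (-713.2)) / (-2) = -76.4 kcal/mol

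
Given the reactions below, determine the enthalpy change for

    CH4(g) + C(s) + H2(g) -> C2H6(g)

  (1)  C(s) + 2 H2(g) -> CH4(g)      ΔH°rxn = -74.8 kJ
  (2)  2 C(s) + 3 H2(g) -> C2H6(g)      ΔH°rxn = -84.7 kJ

ΔH°rxn = -9.9 kJ

(1) reversed (CH4(g) must end up as a reactant): +74.8 kJ
(2) as written (C2H6(g) already on the product side): -84.7 kJ
ΔH°rxn = (+74.8) + (-84.7) = -9.9 kJ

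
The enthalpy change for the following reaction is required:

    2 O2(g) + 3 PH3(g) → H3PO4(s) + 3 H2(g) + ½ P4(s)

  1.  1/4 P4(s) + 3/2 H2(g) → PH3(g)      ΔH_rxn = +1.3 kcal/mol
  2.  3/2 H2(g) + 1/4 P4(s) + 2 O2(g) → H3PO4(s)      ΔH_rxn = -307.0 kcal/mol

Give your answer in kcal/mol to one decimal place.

ΔH_rxn = -310.9 kcal/mol

eq. 1 reversed and × 3 (reverse to put PH3(g) on the reactant side; scale by 3 for the 3 PH3(g)): (-3)·(+1.3) = -3.9 kcal/mol
eq. 2 as written (H3PO4(s) already on the product side): -307.0 kcal/mol
Combining the equations, ΔH_rxn = (-3)·(+1.3) + (1)·(-307.0) = -310.9 kcal/mol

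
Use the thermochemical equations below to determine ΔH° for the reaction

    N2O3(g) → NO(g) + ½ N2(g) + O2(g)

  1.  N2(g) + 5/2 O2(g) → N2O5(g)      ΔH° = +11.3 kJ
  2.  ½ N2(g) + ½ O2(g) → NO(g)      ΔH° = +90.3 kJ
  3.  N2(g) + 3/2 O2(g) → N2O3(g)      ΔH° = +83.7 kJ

ΔH° = 6.6 kJ

eq. 1: not needed.
eq. 2 as written: +90.3 kJ
eq. 3 reversed: -83.7 kJ
ΔH° = (+90.3) + (-83.7) = 6.6 kJ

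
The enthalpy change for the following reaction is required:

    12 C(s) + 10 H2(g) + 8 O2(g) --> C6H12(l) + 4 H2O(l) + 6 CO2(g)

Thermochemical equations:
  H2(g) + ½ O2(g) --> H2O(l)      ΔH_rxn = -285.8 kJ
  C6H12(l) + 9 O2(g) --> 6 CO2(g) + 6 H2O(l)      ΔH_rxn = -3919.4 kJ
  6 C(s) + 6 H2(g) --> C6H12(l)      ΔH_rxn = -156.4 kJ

equation 1 reversed and × 2: (-2)·(-285.8) = +571.6 kJ
equation 2 as written (CO2(g) already on the product side): -3919.4 kJ
equation 3 × 2 (scale by 2 for the 12 C(s)): (2)·(-156.4) = -312.8 kJ
Combining the equations, ΔH_rxn = (-2)·(-285.8) + (1)·(-3919.4) + (2)·(-156.4) = -3660.6 kJ

ΔH_rxn = -3660.6 kJ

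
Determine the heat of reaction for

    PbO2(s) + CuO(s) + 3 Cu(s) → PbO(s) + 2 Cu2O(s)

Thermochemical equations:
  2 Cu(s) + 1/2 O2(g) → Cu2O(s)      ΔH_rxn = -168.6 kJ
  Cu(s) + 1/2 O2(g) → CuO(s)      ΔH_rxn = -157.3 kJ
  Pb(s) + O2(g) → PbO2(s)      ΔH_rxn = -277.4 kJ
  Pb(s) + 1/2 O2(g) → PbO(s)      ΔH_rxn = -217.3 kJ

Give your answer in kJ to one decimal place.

ΔH_rxn = -119.8 kJ

equation 1 × 2 (×2 to match 2 Cu2O(s) in the target): (2)·(-168.6) = -337.2 kJ
equation 2 reversed (reverse to put CuO(s) on the reactant side): +157.3 kJ
equation 3 reversed (PbO2(s) must end up as a reactant): +277.4 kJ
equation 4 as written (PbO(s) already on the product side): -217.3 kJ
Combining the equations, ΔH_rxn = (-337.2) + (+157.3) + (+277.4) + (-217.3) = -119.8 kJ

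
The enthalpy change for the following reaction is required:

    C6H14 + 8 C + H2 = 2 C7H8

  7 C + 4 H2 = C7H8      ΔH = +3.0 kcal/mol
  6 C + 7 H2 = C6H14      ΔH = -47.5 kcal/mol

equation 1 × 2: (2)·(+3.0) = +6.0 kcal/mol
equation 2 reversed: +47.5 kcal/mol
Combining the equations, ΔH = (2)·(+3.0) + (-1)·(-47.5) = 53.5 kcal/mol

ΔH = 53.5 kcal/mol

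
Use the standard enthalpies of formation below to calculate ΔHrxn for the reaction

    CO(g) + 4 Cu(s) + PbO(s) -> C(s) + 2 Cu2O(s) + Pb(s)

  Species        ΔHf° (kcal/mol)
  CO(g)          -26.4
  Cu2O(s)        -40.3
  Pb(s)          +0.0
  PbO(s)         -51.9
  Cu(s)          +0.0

ΔHrxn = -2.3 kcal/mol

ΔH°rxn = Σ nΔHf°(products) − Σ nΔHf°(reactants).
Products: 1·(+0.0) + 2·(-40.3) + 1·(+0.0) = -80.6
Reactants: 1·(-26.4) + 4·(+0.0) + 1·(-51.9) = -78.3
ΔHrxn = (-80.6) − (-78.3) = -2.3 kcal/mol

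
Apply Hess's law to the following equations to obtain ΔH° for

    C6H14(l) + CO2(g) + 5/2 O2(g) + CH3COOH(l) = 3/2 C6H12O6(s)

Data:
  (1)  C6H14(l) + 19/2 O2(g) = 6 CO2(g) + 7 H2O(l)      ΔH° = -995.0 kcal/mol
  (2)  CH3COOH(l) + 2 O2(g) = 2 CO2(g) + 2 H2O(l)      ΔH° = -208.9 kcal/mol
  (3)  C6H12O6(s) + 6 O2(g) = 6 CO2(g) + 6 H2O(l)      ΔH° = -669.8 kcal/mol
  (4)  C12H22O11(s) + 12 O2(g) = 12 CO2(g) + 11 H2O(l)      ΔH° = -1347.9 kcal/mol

(1) as written: -995.0 kcal/mol
(2) as written: -208.9 kcal/mol
(3) reversed and × 3/2: (-3/2)·(-669.8) = +1004.7 kcal/mol
(4): not needed.
Since enthalpy is a state function, ΔH° = (1)·(-995.0) + (1)·(-208.9) + (-3/2)·(-669.8) = -199.2 kcal/mol

ΔH° = -199.2 kcal/mol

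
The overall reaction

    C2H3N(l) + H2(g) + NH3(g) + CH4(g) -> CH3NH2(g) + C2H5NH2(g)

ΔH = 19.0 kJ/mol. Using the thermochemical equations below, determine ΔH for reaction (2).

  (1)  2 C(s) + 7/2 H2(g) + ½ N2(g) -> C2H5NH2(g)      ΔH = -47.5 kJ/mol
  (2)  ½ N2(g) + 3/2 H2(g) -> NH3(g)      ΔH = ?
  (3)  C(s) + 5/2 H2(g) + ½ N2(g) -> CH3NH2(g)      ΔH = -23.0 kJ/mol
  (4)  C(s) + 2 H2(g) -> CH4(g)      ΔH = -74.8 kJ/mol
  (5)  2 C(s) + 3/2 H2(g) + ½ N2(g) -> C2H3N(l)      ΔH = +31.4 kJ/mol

(1) as written: -47.5 kJ/mol
(2) reversed: contributes −x
(3) as written: -23.0 kJ/mol
(4) reversed: +74.8 kJ/mol
(5) reversed: -31.4 kJ/mol
+19.0 = (-47.5) + (-23.0) + (+74.8) + (-31.4) − x
x = (+19.0 − (-27.1)) / (-1) = -46.1 kJ/mol

ΔH = -46.1 kJ/mol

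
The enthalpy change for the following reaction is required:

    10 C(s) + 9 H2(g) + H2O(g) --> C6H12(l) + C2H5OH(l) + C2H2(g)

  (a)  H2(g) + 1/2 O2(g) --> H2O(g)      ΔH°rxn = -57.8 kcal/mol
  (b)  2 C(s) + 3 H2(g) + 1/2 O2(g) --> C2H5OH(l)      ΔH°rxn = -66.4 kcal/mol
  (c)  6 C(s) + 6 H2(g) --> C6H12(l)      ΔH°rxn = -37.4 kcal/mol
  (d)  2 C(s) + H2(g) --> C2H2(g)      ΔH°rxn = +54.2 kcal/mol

(a) reversed (reverse to put H2O(g) on the reactant side): +57.8 kcal/mol
(b) as written (C2H5OH(l) already on the product side): -66.4 kcal/mol
(c) as written (C6H12(l) already on the product side): -37.4 kcal/mol
(d) as written (C2H2(g) already on the product side): +54.2 kcal/mol
Summing the manipulated equations, ΔH°rxn = (+57.8) + (-66.4) + (-37.4) + (+54.2) = 8.2 kcal/mol

ΔH°rxn = 8.2 kcal/mol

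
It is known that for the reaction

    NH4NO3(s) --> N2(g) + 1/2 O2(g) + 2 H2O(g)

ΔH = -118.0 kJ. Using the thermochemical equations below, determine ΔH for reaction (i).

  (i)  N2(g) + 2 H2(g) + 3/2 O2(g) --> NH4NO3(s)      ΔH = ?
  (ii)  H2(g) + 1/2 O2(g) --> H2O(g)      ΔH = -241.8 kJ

ΔH = -365.6 kJ

(i) reversed (NH4NO3(s) must end up as a reactant): contributes −x
(ii) × 2 (×2 to match 2 H2O(g) in the target): (2)·(-241.8) = -483.6 kJ
-118.0 = (-483.6) − x
x = (-118.0 − (-483.6)) / (-1) = -365.6 kJ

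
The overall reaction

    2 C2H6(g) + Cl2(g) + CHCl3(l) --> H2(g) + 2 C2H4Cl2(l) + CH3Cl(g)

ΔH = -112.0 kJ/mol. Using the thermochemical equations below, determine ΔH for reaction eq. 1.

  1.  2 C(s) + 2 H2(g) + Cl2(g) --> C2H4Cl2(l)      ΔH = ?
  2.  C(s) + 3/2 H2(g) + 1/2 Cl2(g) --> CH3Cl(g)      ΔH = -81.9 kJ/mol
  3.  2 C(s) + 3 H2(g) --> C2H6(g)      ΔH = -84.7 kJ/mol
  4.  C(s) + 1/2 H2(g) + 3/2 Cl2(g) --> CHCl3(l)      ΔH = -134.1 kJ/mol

eq. 1 × 2 (scale by 2 for the 2 C2H4Cl2(l)): contributes 2·x
eq. 2 as written (CH3Cl(g) already on the product side): -81.9 kJ/mol
eq. 3 reversed and × 2 (C2H6(g) must end up as a reactant; ×2 to match 2 C2H6(g) in the target): (-2)·(-84.7) = +169.4 kJ/mol
eq. 4 reversed (reverse to put CHCl3(l) on the reactant side): +134.1 kJ/mol
-112.0 = (-81.9) + (+169.4) + (+134.1) + 2·x
x = (-112.0 − (+221.6)) / (2) = -166.8 kJ/mol

ΔH = -166.8 kJ/mol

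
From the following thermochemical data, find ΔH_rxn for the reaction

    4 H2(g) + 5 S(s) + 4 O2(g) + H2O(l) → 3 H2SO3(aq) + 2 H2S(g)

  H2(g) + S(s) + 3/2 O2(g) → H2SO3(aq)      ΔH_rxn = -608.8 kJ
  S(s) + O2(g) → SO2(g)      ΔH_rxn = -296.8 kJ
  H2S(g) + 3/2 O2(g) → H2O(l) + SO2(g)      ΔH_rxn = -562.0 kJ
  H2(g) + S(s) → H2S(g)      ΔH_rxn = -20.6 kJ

equation 1 × 3 (×3 to match 3 H2SO3(aq) in the target): (3)·(-608.8) = -1826.4 kJ
equation 2 as written: -296.8 kJ
equation 3 reversed (H2O(l) must end up as a reactant): +562.0 kJ
equation 4 as written: -20.6 kJ
By Hess's law, ΔH_rxn = (3)·(-608.8) + (1)·(-296.8) + (-1)·(-562.0) + (1)·(-20.6) = -1581.8 kJ

ΔH_rxn = -1581.8 kJ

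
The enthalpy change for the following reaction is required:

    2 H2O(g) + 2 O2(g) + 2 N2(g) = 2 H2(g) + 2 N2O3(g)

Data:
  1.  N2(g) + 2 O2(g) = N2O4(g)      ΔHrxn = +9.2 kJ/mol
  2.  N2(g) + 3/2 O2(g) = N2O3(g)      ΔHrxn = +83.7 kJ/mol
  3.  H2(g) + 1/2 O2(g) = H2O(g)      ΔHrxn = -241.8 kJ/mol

eq. 1: not needed.
eq. 2 × 2: (2)·(+83.7) = +167.4 kJ/mol
eq. 3 reversed and × 2: (-2)·(-241.8) = +483.6 kJ/mol
Since enthalpy is a state function, ΔHrxn = (+167.4) + (+483.6) = 651.0 kJ/mol

ΔHrxn = 651.0 kJ/mol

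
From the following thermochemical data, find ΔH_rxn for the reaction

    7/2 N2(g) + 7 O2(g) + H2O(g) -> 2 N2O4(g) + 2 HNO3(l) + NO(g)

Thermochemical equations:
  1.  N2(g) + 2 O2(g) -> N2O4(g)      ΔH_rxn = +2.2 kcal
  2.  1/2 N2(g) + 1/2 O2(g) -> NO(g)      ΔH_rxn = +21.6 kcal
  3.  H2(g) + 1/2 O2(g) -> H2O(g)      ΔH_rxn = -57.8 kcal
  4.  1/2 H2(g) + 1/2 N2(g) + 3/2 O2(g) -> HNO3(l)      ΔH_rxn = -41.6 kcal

ΔH_rxn = 0.6 kcal

eq. 1 × 2 (scale by 2 for the 2 N2O4(g)): (2)·(+2.2) = +4.4 kcal
eq. 2 as written (NO(g) already on the product side): +21.6 kcal
eq. 3 reversed (reverse to put H2O(g) on the reactant side): +57.8 kcal
eq. 4 × 2 (×2 to match 2 HNO3(l) in the target): (2)·(-41.6) = -83.2 kcal
Combining the equations, ΔH_rxn = (2)·(+2.2) + (1)·(+21.6) + (-1)·(-57.8) + (2)·(-41.6) = 0.6 kcal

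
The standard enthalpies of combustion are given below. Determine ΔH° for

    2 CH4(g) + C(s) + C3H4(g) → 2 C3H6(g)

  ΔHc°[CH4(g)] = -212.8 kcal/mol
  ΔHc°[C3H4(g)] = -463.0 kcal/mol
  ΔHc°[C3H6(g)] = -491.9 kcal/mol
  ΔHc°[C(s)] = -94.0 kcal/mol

ΔH° = 1.2 kcal/mol

Using ΔH = Σ nΔHc°(reactants) − Σ nΔHc°(products):
= [2·(-212.8) + 1·(-94.0) + 1·(-463.0)] − [2·(-491.9)]
= 1.2 kcal/mol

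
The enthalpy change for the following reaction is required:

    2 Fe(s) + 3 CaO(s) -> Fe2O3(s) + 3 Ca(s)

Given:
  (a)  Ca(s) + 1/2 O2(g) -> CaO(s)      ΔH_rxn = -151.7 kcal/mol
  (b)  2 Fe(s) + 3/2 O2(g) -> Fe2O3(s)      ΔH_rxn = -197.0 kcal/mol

ΔH_rxn = 258.1 kcal/mol

(a) reversed and × 3 (CaO(s) must end up as a reactant; scale by 3 for the 3 CaO(s)): (-3)·(-151.7) = +455.1 kcal/mol
(b) as written (Fe2O3(s) already on the product side): -197.0 kcal/mol
Summing the manipulated equations, ΔH_rxn = (-3)·(-151.7) + (1)·(-197.0) = 258.1 kcal/mol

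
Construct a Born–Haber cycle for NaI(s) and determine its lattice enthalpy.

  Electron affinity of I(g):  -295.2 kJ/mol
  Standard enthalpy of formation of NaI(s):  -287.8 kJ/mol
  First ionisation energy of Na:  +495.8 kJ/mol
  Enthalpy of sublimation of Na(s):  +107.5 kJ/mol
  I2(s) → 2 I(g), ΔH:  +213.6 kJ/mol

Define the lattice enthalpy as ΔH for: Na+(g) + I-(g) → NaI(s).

ΔHf° = 1·ΔHsub + 1·(ΣIE) + 1/2·D(I2) + 1·EA + U
-287.8 = 1·(+107.5) + 1·(+495.8) + 1/2·(+213.6) + 1·(-295.2) + U
U = -287.8 − (+414.9) = -702.7 kJ/mol

U = -702.7 kJ/mol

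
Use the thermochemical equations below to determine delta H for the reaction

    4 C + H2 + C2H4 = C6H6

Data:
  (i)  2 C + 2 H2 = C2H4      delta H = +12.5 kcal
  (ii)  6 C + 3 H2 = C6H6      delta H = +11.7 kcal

(i) reversed: -12.5 kcal
(ii) as written: +11.7 kcal
Since enthalpy is a state function, delta H = (-12.5) + (+11.7) = -0.8 kcal

delta H = -0.8 kcal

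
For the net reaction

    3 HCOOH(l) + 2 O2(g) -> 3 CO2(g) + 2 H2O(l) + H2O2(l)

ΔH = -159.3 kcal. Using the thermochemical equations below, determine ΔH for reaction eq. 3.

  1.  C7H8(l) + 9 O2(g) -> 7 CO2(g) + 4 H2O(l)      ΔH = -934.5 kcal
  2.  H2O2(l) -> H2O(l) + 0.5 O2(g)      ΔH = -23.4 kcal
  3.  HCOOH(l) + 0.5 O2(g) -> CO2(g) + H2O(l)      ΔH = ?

ΔH = -60.9 kcal

eq. 1: not needed.
eq. 2 reversed: +23.4 kcal
eq. 3 × 3: contributes 3·x
-159.3 = (+23.4) + 3·x
x = (-159.3 − (+23.4)) / (3) = -60.9 kcal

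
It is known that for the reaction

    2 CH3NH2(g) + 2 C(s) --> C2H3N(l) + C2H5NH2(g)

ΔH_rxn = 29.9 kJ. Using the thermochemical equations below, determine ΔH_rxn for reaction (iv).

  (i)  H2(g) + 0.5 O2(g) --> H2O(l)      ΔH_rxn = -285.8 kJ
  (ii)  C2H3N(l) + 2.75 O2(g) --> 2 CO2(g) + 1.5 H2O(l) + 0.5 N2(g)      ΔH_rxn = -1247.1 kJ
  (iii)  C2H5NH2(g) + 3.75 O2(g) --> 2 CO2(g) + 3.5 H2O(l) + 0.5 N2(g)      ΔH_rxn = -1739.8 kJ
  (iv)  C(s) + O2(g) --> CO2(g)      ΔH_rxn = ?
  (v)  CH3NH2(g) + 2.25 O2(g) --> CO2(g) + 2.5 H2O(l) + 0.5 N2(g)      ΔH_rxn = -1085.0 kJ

(i): not needed.
(ii) reversed: +1247.1 kJ
(iii) reversed: +1739.8 kJ
(iv) × 2: contributes 2·x
(v) × 2: (2)·(-1085.0) = -2170.0 kJ
+29.9 = (+1247.1) + (+1739.8) + (-2170.0) + 2·x
x = (+29.9 − (+816.9)) / (2) = -393.5 kJ

ΔH_rxn = -393.5 kJ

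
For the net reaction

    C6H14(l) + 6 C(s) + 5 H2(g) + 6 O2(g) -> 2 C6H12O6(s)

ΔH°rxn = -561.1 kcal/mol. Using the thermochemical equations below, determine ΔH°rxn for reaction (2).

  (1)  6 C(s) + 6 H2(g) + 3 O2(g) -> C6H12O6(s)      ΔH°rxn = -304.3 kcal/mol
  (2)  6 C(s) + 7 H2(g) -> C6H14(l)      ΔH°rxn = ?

(1) × 2: (2)·(-304.3) = -608.6 kcal/mol
(2) reversed: contributes −x
-561.1 = (-608.6) − x
x = (-561.1 − (-608.6)) / (-1) = -47.5 kcal/mol

ΔH°rxn = -47.5 kcal/mol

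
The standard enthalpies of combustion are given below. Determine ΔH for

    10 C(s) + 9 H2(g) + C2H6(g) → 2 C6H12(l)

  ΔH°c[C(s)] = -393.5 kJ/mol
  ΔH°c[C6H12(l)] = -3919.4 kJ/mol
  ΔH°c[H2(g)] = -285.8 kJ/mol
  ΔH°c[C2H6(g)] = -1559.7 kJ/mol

With combustion enthalpies, reactants minus products:
= [10·(-393.5) + 9·(-285.8) + 1·(-1559.7)] − [2·(-3919.4)]
= -228.1 kJ/mol

ΔH = -228.1 kJ/mol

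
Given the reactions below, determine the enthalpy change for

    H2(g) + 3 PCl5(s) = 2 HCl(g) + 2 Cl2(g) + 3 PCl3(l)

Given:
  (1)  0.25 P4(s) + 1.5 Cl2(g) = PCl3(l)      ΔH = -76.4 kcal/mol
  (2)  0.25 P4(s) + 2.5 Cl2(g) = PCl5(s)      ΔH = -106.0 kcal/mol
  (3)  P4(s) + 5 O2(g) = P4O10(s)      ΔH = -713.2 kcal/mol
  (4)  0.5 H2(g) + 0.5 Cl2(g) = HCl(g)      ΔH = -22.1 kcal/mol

(1) × 3: (3)·(-76.4) = -229.2 kcal/mol
(2) reversed and × 3: (-3)·(-106.0) = +318.0 kcal/mol
(3): not needed.
(4) × 2: (2)·(-22.1) = -44.2 kcal/mol
ΔH = (-229.2) + (+318.0) + (-44.2) = 44.6 kcal/mol

ΔH = 44.6 kcal/mol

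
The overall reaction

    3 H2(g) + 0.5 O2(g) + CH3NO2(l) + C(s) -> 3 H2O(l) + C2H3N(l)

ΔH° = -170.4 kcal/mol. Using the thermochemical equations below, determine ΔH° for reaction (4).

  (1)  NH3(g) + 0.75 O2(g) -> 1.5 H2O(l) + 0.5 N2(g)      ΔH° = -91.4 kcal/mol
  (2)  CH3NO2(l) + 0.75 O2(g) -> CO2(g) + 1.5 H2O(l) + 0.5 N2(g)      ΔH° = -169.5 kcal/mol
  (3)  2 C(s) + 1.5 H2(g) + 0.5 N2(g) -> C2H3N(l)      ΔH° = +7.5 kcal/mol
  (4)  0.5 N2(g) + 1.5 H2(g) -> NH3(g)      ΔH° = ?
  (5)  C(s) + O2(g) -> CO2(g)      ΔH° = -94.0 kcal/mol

(1) as written: -91.4 kcal/mol
(2) as written: -169.5 kcal/mol
(3) as written: +7.5 kcal/mol
(4) as written: contributes x
(5) reversed: +94.0 kcal/mol
-170.4 = (-91.4) + (-169.5) + (+7.5) + (+94.0) + x
x = (-170.4 − (-159.4)) / (1) = -11.0 kcal/mol

ΔH° = -11.0 kcal/mol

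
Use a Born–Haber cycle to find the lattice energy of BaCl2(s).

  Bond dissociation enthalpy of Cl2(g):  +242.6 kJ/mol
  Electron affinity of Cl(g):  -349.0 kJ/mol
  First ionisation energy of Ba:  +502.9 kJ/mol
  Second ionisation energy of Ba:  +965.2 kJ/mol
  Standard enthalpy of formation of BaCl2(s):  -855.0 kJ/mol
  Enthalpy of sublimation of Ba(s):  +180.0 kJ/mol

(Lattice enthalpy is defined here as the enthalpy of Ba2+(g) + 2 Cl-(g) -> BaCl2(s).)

U = -2047.7 kJ/mol

ΔHf° = 1·ΔHsub + 1·(ΣIE) + 1·D(Cl2) + 2·EA + U
-855.0 = 1·(+180.0) + 1·(+1468.1) + 1·(+242.6) + 2·(-349.0) + U
U = -855.0 − (+1192.7) = -2047.7 kJ/mol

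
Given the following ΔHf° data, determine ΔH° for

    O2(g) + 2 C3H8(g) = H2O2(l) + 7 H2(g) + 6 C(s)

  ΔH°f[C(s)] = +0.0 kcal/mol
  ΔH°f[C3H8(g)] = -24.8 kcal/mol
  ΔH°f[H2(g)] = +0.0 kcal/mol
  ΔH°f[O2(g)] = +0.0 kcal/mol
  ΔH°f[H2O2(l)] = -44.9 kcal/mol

ΔH°rxn = Σ nΔHf°(products) − Σ nΔHf°(reactants).
Products: 1·(-44.9) + 7·(+0.0) + 6·(+0.0) = -44.9
Reactants: 1·(+0.0) + 2·(-24.8) = -49.6
ΔH° = (-44.9) − (-49.6) = 4.7 kcal/mol

ΔH° = 4.7 kcal/mol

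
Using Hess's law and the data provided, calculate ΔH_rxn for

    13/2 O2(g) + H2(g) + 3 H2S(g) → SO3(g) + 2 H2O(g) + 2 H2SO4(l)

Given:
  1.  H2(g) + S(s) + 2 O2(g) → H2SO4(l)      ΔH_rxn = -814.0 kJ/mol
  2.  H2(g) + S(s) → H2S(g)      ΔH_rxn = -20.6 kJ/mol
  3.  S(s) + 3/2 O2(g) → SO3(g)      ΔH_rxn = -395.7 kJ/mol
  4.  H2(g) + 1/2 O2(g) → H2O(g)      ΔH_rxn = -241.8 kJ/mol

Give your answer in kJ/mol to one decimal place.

eq. 1 × 2 (×2 to match 2 H2SO4(l) in the target): (2)·(-814.0) = -1628.0 kJ/mol
eq. 2 reversed and × 3 (reverse to put H2S(g) on the reactant side; scale by 3 for the 3 H2S(g)): (-3)·(-20.6) = +61.8 kJ/mol
eq. 3 as written (SO3(g) already on the product side): -395.7 kJ/mol
eq. 4 × 2 (×2 to match 2 H2O(g) in the target): (2)·(-241.8) = -483.6 kJ/mol
Since enthalpy is a state function, ΔH_rxn = (-1628.0) + (+61.8) + (-395.7) + (-483.6) = -2445.5 kJ/mol

ΔH_rxn = -2445.5 kJ/mol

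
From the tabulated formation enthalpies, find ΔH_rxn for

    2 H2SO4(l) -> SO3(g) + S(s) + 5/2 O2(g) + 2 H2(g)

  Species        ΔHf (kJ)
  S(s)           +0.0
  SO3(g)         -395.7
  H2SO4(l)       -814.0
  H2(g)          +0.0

ΔH_rxn = 1232.3 kJ

Products: 1·(-395.7) + 1·(+0.0) + 5/2·(+0.0) + 2·(+0.0) = -395.7
Reactants: 2·(-814.0) = -1628.0
ΔH_rxn = (-395.7) − (-1628.0) = 1232.3 kJ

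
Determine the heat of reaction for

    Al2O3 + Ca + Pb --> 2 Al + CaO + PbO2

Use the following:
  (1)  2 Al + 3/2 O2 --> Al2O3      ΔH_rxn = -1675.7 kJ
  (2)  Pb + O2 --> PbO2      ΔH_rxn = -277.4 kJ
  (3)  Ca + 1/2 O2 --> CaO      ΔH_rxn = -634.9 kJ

ΔH_rxn = 763.4 kJ

(1) reversed (Al2O3 must end up as a reactant): +1675.7 kJ
(2) as written (PbO2 already on the product side): -277.4 kJ
(3) as written (CaO already on the product side): -634.9 kJ
ΔH_rxn = (+1675.7) + (-277.4) + (-634.9) = 763.4 kJ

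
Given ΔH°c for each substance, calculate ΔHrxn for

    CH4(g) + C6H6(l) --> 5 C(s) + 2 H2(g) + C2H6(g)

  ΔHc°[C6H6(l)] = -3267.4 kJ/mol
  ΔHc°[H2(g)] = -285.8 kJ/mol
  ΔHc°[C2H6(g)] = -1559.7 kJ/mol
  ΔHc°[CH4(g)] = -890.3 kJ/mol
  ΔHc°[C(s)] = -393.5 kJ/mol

ΔHrxn = -58.9 kJ/mol

With combustion enthalpies, reactants minus products:
= [1·(-890.3) + 1·(-3267.4)] − [5·(-393.5) + 2·(-285.8) + 1·(-1559.7)]
= -58.9 kJ/mol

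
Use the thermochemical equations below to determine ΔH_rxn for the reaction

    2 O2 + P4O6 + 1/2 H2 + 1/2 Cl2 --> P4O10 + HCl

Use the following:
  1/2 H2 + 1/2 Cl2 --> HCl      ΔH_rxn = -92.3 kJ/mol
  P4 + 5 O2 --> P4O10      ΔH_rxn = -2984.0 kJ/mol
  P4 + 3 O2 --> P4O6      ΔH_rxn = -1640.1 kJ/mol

ΔH_rxn = -1436.2 kJ/mol

equation 1 as written: -92.3 kJ/mol
equation 2 as written: -2984.0 kJ/mol
equation 3 reversed: +1640.1 kJ/mol
Combining the equations, ΔH_rxn = (1)·(-92.3) + (1)·(-2984.0) + (-1)·(-1640.1) = -1436.2 kJ/mol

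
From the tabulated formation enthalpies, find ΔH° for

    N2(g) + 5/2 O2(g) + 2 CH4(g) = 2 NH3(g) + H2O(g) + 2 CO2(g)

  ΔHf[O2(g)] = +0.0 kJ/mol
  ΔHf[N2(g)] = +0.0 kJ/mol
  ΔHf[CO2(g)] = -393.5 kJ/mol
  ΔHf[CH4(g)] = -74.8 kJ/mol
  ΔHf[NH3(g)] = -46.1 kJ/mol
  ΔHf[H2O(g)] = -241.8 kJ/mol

ΔH°rxn = Σ nΔHf°(products) − Σ nΔHf°(reactants).
Products: 2·(-46.1) + 1·(-241.8) + 2·(-393.5) = -1121.0
Reactants: 1·(+0.0) + 5/2·(+0.0) + 2·(-74.8) = -149.6
ΔH° = (-1121.0) − (-149.6) = -971.4 kJ/mol

ΔH° = -971.4 kJ/mol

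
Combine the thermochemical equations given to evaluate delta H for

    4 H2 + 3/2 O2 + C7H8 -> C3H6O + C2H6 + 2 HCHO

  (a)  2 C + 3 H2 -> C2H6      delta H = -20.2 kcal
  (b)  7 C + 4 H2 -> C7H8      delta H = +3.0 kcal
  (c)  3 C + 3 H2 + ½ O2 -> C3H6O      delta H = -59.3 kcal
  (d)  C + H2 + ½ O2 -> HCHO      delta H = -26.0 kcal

(a) as written (C2H6 already on the product side): -20.2 kcal
(b) reversed (reverse to put C7H8 on the reactant side): -3.0 kcal
(c) as written (C3H6O already on the product side): -59.3 kcal
(d) × 2 (scale by 2 for the 2 HCHO): (2)·(-26.0) = -52.0 kcal
delta H = (-20.2) + (-3.0) + (-59.3) + (-52.0) = -134.5 kcal

delta H = -134.5 kcal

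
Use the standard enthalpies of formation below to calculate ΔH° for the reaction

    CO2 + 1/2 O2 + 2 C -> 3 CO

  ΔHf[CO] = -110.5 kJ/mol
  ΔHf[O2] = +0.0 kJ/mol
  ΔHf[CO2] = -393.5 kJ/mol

ΔH°rxn = Σ nΔHf°(products) − Σ nΔHf°(reactants).
Products: 3·(-110.5) = -331.5
Reactants: 1·(-393.5) + 1/2·(+0.0) + 2·(+0.0) = -393.5
ΔH° = (-331.5) − (-393.5) = 62.0 kJ/mol

ΔH° = 62.0 kJ/mol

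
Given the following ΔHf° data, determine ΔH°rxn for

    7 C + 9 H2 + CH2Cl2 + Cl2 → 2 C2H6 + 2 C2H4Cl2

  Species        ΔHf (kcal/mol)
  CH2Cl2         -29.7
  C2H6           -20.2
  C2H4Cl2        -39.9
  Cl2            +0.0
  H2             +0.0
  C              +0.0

ΔH°rxn = -90.5 kcal/mol

Products: 2·(-20.2) + 2·(-39.9) = -120.2
Reactants: 7·(+0.0) + 9·(+0.0) + 1·(-29.7) + 1·(+0.0) = -29.7
ΔH°rxn = (-120.2) − (-29.7) = -90.5 kcal/mol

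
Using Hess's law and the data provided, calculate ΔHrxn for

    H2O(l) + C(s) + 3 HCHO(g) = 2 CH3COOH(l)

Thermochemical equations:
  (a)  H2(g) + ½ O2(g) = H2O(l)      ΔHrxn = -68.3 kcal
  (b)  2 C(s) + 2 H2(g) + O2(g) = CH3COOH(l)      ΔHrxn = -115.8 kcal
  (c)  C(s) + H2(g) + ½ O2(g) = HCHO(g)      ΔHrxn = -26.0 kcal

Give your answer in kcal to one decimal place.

ΔHrxn = -85.3 kcal

(a) reversed (H2O(l) must end up as a reactant): +68.3 kcal
(b) × 2 (scale by 2 for the 2 CH3COOH(l)): (2)·(-115.8) = -231.6 kcal
(c) reversed and × 3 (reverse to put HCHO(g) on the reactant side; ×3 to match 3 HCHO(g) in the target): (-3)·(-26.0) = +78.0 kcal
Combining the equations, ΔHrxn = (+68.3) + (-231.6) + (+78.0) = -85.3 kcal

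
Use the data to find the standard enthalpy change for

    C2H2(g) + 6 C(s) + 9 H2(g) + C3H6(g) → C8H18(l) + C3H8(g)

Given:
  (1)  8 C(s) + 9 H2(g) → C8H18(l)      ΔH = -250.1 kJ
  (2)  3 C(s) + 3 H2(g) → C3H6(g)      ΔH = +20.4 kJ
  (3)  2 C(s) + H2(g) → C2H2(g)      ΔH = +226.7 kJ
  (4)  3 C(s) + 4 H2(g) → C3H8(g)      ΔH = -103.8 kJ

ΔH = -601.0 kJ

(1) as written (C8H18(l) already on the product side): -250.1 kJ
(2) reversed (C3H6(g) must end up as a reactant): -20.4 kJ
(3) reversed (C2H2(g) must end up as a reactant): -226.7 kJ
(4) as written (C3H8(g) already on the product side): -103.8 kJ
Combining the equations, ΔH = (1)·(-250.1) + (-1)·(+20.4) + (-1)·(+226.7) + (1)·(-103.8) = -601.0 kJ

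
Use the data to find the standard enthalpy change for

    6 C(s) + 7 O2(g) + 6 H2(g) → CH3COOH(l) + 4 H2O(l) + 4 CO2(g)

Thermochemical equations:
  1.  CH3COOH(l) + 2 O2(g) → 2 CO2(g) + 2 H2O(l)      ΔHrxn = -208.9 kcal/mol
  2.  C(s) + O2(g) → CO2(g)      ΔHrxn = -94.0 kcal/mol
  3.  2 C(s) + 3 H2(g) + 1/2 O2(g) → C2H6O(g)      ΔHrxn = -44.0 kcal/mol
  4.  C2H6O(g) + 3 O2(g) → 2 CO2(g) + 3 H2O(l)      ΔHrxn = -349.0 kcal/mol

ΔHrxn = -765.1 kcal/mol

eq. 1 reversed: +208.9 kcal/mol
eq. 2 × 2: (2)·(-94.0) = -188.0 kcal/mol
eq. 3 × 2: (2)·(-44.0) = -88.0 kcal/mol
eq. 4 × 2: (2)·(-349.0) = -698.0 kcal/mol
ΔHrxn = (+208.9) + (-188.0) + (-88.0) + (-698.0) = -765.1 kcal/mol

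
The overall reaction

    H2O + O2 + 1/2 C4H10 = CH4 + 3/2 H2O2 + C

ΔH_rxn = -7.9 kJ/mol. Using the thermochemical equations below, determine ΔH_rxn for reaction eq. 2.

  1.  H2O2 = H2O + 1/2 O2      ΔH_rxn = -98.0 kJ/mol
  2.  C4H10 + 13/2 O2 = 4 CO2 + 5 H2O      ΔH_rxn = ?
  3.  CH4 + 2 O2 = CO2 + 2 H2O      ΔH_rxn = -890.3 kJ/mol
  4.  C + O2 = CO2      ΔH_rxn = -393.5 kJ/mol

eq. 1 reversed and × 3/2 (H2O2 must end up as a product; scale by 3/2 for the 3/2 H2O2): (-3/2)·(-98.0) = +147.0 kJ/mol
eq. 2 × 1/2 (scale by 1/2 for the 1/2 C4H10): contributes 1/2·x
eq. 3 reversed (reverse to put CH4 on the product side): +890.3 kJ/mol
eq. 4 reversed (C must end up as a product): +393.5 kJ/mol
-7.9 = (+147.0) + (+890.3) + (+393.5) + 1/2·x
x = (-7.9 − (+1430.8)) / (1/2) = -2877.4 kJ/mol

ΔH_rxn = -2877.4 kJ/mol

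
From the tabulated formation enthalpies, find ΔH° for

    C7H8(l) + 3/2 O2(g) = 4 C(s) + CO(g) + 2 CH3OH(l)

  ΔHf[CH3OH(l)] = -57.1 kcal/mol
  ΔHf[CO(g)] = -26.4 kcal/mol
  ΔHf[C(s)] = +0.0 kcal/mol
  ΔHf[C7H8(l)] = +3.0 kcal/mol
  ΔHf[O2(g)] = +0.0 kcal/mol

ΔH° = -143.6 kcal/mol

ΔH°rxn = Σ nΔHf°(products) − Σ nΔHf°(reactants).
Products: 4·(+0.0) + 1·(-26.4) + 2·(-57.1) = -140.6
Reactants: 1·(+3.0) + 3/2·(+0.0) = +3.0
ΔH° = (-140.6) − (+3.0) = -143.6 kcal/mol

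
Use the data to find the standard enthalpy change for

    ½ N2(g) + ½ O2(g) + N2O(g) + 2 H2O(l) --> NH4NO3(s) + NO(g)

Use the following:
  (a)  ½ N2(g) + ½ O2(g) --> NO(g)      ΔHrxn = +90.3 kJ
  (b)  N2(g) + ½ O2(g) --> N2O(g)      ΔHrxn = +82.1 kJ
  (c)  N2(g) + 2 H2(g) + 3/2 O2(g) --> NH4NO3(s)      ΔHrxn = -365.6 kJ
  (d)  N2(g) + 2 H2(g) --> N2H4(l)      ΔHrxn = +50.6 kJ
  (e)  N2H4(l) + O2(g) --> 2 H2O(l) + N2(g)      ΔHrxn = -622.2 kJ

ΔHrxn = 214.2 kJ

(a) as written: +90.3 kJ
(b) reversed: -82.1 kJ
(c) as written: -365.6 kJ
(d) reversed: -50.6 kJ
(e) reversed: +622.2 kJ
ΔHrxn = (1)·(+90.3) + (-1)·(+82.1) + (1)·(-365.6) + (-1)·(+50.6) + (-1)·(-622.2) = 214.2 kJ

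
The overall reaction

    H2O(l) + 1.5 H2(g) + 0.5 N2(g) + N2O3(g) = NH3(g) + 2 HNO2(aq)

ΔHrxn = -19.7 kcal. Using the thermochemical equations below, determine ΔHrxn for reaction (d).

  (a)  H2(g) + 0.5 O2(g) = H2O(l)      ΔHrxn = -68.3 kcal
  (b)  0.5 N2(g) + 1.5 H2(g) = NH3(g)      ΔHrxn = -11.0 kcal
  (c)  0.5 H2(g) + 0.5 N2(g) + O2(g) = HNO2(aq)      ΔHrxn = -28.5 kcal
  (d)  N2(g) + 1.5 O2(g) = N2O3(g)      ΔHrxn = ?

ΔHrxn = 20.0 kcal

(a) reversed (reverse to put H2O(l) on the reactant side): +68.3 kcal
(b) as written (NH3(g) already on the product side): -11.0 kcal
(c) × 2 (×2 to match 2 HNO2(aq) in the target): (2)·(-28.5) = -57.0 kcal
(d) reversed (reverse to put N2O3(g) on the reactant side): contributes −x
-19.7 = (+68.3) + (-11.0) + (-57.0) − x
x = (-19.7 − (+0.3)) / (-1) = 20.0 kcal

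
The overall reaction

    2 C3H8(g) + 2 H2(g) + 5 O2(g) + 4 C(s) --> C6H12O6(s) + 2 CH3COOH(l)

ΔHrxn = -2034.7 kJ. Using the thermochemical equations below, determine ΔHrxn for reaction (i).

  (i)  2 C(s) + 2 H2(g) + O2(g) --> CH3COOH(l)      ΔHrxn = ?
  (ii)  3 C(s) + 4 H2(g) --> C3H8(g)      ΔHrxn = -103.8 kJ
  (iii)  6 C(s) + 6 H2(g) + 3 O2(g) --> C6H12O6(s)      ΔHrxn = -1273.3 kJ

(i) × 2 (×2 to match 2 CH3COOH(l) in the target): contributes 2·x
(ii) reversed and × 2 (reverse to put C3H8(g) on the reactant side; ×2 to match 2 C3H8(g) in the target): (-2)·(-103.8) = +207.6 kJ
(iii) as written (C6H12O6(s) already on the product side): -1273.3 kJ
-2034.7 = (+207.6) + (-1273.3) + 2·x
x = (-2034.7 − (-1065.7)) / (2) = -484.5 kJ

ΔHrxn = -484.5 kJ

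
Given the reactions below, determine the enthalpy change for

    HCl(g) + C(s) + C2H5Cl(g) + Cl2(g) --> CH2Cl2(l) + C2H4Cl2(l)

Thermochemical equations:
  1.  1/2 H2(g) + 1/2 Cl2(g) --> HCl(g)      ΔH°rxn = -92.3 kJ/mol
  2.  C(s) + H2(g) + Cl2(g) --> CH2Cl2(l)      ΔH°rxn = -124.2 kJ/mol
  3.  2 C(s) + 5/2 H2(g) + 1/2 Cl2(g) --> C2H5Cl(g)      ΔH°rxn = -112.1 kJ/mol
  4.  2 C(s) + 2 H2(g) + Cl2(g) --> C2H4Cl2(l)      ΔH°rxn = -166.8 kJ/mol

ΔH°rxn = -86.6 kJ/mol

eq. 1 reversed: +92.3 kJ/mol
eq. 2 as written: -124.2 kJ/mol
eq. 3 reversed: +112.1 kJ/mol
eq. 4 as written: -166.8 kJ/mol
Summing the manipulated equations, ΔH°rxn = (-1)·(-92.3) + (1)·(-124.2) + (-1)·(-112.1) + (1)·(-166.8) = -86.6 kJ/mol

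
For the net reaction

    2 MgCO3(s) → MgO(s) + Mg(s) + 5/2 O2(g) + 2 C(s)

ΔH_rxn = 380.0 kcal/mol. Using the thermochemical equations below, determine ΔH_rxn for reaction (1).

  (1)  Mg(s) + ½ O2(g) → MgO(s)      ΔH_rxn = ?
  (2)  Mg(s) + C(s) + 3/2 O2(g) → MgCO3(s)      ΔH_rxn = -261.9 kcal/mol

(1) as written (MgO(s) already on the product side): contributes x
(2) reversed and × 2 (reverse to put MgCO3(s) on the reactant side; ×2 to match 2 MgCO3(s) in the target): (-2)·(-261.9) = +523.8 kcal/mol
+380.0 = (+523.8) + x
x = (+380.0 − (+523.8)) / (1) = -143.8 kcal/mol

ΔH_rxn = -143.8 kcal/mol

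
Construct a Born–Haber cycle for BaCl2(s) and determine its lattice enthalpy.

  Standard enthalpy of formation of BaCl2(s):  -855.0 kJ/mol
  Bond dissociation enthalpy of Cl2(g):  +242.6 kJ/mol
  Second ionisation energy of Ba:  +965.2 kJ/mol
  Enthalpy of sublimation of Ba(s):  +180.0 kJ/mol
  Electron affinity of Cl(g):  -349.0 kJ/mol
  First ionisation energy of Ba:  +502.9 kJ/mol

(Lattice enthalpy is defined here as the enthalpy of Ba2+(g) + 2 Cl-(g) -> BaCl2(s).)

U = -2047.7 kJ/mol

ΔHf° = 1·ΔHsub + 1·(ΣIE) + 1·D(Cl2) + 2·EA + U
-855.0 = 1·(+180.0) + 1·(+1468.1) + 1·(+242.6) + 2·(-349.0) + U
U = -855.0 − (+1192.7) = -2047.7 kJ/mol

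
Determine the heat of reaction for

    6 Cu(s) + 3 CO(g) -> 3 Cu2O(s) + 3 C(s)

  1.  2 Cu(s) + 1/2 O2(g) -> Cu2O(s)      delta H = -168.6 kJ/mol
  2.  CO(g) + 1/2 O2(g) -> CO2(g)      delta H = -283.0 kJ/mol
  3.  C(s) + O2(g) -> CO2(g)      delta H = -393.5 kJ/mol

eq. 1 × 3: (3)·(-168.6) = -505.8 kJ/mol
eq. 2 × 3: (3)·(-283.0) = -849.0 kJ/mol
eq. 3 reversed and × 3: (-3)·(-393.5) = +1180.5 kJ/mol
delta H = (-505.8) + (-849.0) + (+1180.5) = -174.3 kJ/mol

delta H = -174.3 kJ/mol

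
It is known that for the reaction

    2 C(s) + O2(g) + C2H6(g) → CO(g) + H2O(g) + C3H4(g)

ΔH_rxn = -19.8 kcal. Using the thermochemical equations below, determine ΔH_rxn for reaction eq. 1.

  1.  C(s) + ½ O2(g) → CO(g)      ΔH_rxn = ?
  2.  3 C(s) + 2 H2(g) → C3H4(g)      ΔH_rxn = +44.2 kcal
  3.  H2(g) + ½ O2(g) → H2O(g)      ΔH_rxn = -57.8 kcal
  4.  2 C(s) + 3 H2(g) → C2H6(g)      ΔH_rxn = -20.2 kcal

eq. 1 as written: contributes x
eq. 2 as written: +44.2 kcal
eq. 3 as written: -57.8 kcal
eq. 4 reversed: +20.2 kcal
-19.8 = (+44.2) + (-57.8) + (+20.2) + x
x = (-19.8 − (+6.6)) / (1) = -26.4 kcal

ΔH_rxn = -26.4 kcal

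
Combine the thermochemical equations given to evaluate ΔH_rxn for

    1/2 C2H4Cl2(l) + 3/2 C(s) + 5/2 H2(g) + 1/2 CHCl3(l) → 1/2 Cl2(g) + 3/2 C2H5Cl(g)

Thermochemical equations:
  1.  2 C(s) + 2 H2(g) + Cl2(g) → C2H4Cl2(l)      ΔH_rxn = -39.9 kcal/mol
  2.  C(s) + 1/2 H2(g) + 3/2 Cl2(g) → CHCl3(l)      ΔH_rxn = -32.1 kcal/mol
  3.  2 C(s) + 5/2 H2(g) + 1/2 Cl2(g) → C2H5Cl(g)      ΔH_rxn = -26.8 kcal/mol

ΔH_rxn = -4.2 kcal/mol

eq. 1 reversed and × 1/2 (C2H4Cl2(l) must end up as a reactant; scale by 1/2 for the 1/2 C2H4Cl2(l)): (-1/2)·(-39.9) = +19.95 kcal/mol
eq. 2 reversed and × 1/2 (CHCl3(l) must end up as a reactant; ×1/2 to match 1/2 CHCl3(l) in the target): (-1/2)·(-32.1) = +16.05 kcal/mol
eq. 3 × 3/2 (×3/2 to match 3/2 C2H5Cl(g) in the target): (3/2)·(-26.8) = -40.2 kcal/mol
ΔH_rxn = (+19.95) + (+16.05) + (-40.2) = -4.2 kcal/mol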